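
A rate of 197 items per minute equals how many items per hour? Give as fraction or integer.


Converting from per minute to per hour
Rate = 197 items per minute
Multiply by 60: 197 * 60
= 11820 items per hour

11820


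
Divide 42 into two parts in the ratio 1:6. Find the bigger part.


Total parts = 1 + 6 = 7
Value per part = 42 / 7 = 6
First share = 1 * 6 = 6
Second share = 6 * 6 = 36
Larger share = 36

36


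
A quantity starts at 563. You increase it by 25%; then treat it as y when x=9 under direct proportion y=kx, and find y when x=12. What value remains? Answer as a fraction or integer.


Start with 563.
Step 1: Increase by 25%: 563 * 125/100 = 2815/4
Step 2: Direct prop: k = (2815/4)/9; new y = k*12 = 2815/4*12/9 = 2815/3
Final result = 2815/3

2815/3


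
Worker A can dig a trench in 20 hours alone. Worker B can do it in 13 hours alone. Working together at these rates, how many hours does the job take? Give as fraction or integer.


Rate of A = 1/20 job per hour
Rate of B = 1/13 job per hour
Combined rate = 1/20 + 1/13
Find common denominator: (13 + 20)/(20*13) = 33/260
Combined rate = 33/260 job per hour
Time together = 1 / (33/260) = 260/33 hours

260/33


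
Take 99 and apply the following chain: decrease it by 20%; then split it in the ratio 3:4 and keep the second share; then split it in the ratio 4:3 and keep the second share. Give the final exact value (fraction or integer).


Start with 99.
Step 1: Decrease by 20%: 99 * 80/100 = 396/5
Step 2: Split 3:4, second share = 396/5 * 4/7 = 1584/35
Step 3: Split 4:3, second share = 1584/35 * 3/7 = 4752/245
Final result = 4752/245

4752/245


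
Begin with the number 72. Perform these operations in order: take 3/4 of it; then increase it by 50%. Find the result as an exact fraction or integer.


Start with 72.
Step 1: Take 3/4: 72 * 3/4 = 54
Step 2: Increase by 50%: 54 * 150/100 = 81
Final result = 81

81


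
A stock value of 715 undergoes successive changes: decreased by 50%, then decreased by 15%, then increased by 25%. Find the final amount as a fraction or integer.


Start: 715
Step 1: decrease by 50% => multiply by 50/100
  715 * 50/100 = 715/2
Step 2: decrease by 15% => multiply by 85/100
  715/2 * 85/100 = 2431/8
Step 3: increase by 25% => multiply by 125/100
  2431/8 * 125/100 = 12155/32
Final value = 12155/32

12155/32


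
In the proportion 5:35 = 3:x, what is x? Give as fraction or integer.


Setting up: 5/35 = 3/x
Cross multiply: 5 * x = 35 * 3
5x = 105
x = 105/5
x = 21

21


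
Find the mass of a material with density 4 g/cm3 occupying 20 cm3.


Using mass = density * volume
Density = 4 g/cm3
Volume = 20 cm3
Mass = 4 * 20
= 80 g

80


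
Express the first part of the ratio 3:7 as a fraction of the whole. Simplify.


Total parts = 3 + 7 = 10
First part fraction = 3/10
Simplify: 3/10 = 3/10

3/10


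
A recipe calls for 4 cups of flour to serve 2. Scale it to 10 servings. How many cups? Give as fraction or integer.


Original: 4 cups for 2 servings
Target servings = 10
Scaling factor = 10/2
New amount = 4 * 10/2
= 40/2
= 20 cups

20


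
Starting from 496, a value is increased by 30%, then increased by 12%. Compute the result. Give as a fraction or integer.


Start: 496
Step 1: increase by 30% => multiply by 130/100
  496 * 130/100 = 3224/5
Step 2: increase by 12% => multiply by 112/100
  3224/5 * 112/100 = 90272/125
Final value = 90272/125

90272/125


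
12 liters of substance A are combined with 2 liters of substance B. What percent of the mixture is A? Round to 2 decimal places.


Volume of A = 12 L
Volume of B = 2 L
Total volume = 12 + 2 = 14 L
Percentage of A = (12/14) * 100
= 85.71%

85.71


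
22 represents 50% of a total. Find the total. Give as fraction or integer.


Given: 22 is 50% of the whole
Set up: 22 = 50/100 * whole
whole = 22 * 100 / 50
whole = 2200 / 50
whole = 44

44


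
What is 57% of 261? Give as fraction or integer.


Compute 57% of 261
Convert percentage: 57% = 57/100
Multiply: 261 * 57/100
= 14877/100
= 14877/100

14877/100


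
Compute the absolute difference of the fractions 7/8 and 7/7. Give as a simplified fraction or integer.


Simplify: 7/8 = 7/8 and 7/7 = 1
Find common denominator: LCD = 8
Convert: 7/8 and 8/8
Difference = |7 - 8|/8 = 1/8
Simplified = 1/8

1/8


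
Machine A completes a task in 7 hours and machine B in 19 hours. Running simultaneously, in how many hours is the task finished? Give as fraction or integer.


Rate of A = 1/7 job per hour
Rate of B = 1/19 job per hour
Combined rate = 1/7 + 1/19
Find common denominator: (19 + 7)/(7*19) = 26/133
Combined rate = 26/133 job per hour
Time together = 1 / (26/133) = 133/26 hours

133/26


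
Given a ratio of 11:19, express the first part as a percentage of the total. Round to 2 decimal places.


Total parts = 11 + 19 = 30
First part fraction = 11/30
Percentage = (11/30) * 100
= 0.366667 * 100
= 36.67%

36.67


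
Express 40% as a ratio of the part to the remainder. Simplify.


Part = 40%, Remainder = 60%
Ratio = 40:60
GCD(40, 60) = 20
Simplify: 2:3 = 2:3

2:3


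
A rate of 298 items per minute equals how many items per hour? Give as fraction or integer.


Converting from per minute to per hour
Rate = 298 items per minute
Multiply by 60: 298 * 60
= 17880 items per hour

17880


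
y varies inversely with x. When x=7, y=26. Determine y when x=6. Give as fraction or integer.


Inverse proportion: y = k/x
Find k: k = 7 * 26 = 182
Compute y at x=6: y = 182/6
y = 91/3

91/3


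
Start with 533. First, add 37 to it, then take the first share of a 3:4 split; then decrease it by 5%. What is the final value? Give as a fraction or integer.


Start with 533.
Step 1: Add 37: 533+37=570; split 3:4 first = 570*3/7 = 1710/7
Step 2: Decrease by 5%: 1710/7 * 95/100 = 3249/14
Final result = 3249/14

3249/14


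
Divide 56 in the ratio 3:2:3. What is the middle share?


Ratio = 3:2:3
Total parts = 3 + 2 + 3 = 8
Value per part = 56 / 8 = 7
First share = 3 * 7 = 21
Middle share = 2 * 7 = 14
Third share = 3 * 7 = 21

14


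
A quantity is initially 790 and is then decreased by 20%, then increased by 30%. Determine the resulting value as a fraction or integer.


Start: 790
Step 1: decrease by 20% => multiply by 80/100
  790 * 80/100 = 632
Step 2: increase by 30% => multiply by 130/100
  632 * 130/100 = 4108/5
Final value = 4108/5

4108/5


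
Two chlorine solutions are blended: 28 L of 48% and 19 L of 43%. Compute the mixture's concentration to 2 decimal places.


Solute in mixture 1 = 48% of 28 L = 28*48/100 = 336/25 L
Solute in mixture 2 = 43% of 19 L = 19*43/100 = 817/100 L
Total solute = 336/25 + 817/100 = 2161/100 L
Total volume = 28 + 19 = 47 L
Final concentration = 2161/100/47 * 100 = 45.98%

45.98


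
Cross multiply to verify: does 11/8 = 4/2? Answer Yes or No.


Cross multiply to check 11/8 = 4/2
Left cross product: 11 * 2 = 22
Right cross product: 8 * 4 = 32
22 != 32
Not equal, so proportions differ => No

No


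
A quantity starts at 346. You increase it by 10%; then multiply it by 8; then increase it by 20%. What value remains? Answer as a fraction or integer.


Start with 346.
Step 1: Increase by 10%: 346 * 110/100 = 1903/5
Step 2: Multiply by 8: 1903/5 * 8 = 15224/5
Step 3: Increase by 20%: 15224/5 * 120/100 = 91344/25
Final result = 91344/25

91344/25


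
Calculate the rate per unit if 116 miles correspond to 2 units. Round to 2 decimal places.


Total miles = 116
Number of units = 2
Unit rate = 116 / 2
= 58 miles per unit

58


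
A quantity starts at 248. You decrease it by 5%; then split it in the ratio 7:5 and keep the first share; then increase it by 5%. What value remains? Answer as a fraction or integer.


Start with 248.
Step 1: Decrease by 5%: 248 * 95/100 = 1178/5
Step 2: Split 7:5, first share = 1178/5 * 7/12 = 4123/30
Step 3: Increase by 5%: 4123/30 * 105/100 = 28861/200
Final result = 28861/200

28861/200


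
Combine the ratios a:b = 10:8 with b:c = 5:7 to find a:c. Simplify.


Given a:b = 10:8 and b:c = 5:7
Make b consistent. Multiply first ratio by 5: a:b = 50:40
Multiply second ratio by 8: b:c = 40:56
Now b = 40 in both, so a:b:c = 50:40:56
Therefore a:c = 50:56
Simplify by GCD: a:c = 25:28

25:28


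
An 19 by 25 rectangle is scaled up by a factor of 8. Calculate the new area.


Original dimensions: 19 x 25
Enlargement factor = 8
New width = 19 * 8 = 152
New height = 25 * 8 = 200
New area = 152 * 200 = 30400

30400


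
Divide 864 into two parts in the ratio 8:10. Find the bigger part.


Total parts = 8 + 10 = 18
Value per part = 864 / 18 = 48
First share = 8 * 48 = 384
Second share = 10 * 48 = 480
Larger share = 480

480


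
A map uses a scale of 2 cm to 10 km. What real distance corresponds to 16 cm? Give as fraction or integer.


Map scale: 2 cm = 10 km
Measured distance on map = 16 cm
Set up proportion: 16 * 10 / 2
= 160 / 2
= 80 km

80


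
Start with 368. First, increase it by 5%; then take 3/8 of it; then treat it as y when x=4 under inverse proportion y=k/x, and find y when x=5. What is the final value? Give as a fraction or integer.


Start with 368.
Step 1: Increase by 5%: 368 * 105/100 = 1932/5
Step 2: Take 3/8: 1932/5 * 3/8 = 1449/10
Step 3: Inverse prop: k = (1449/10)*4; new y = k/5 = 1449/10*4/5 = 2898/25
Final result = 2898/25

2898/25


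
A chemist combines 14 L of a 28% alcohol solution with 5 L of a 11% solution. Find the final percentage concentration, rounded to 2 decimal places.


Solute in mixture 1 = 28% of 14 L = 14*28/100 = 98/25 L
Solute in mixture 2 = 11% of 5 L = 5*11/100 = 11/20 L
Total solute = 98/25 + 11/20 = 447/100 L
Total volume = 14 + 5 = 19 L
Final concentration = 447/100/19 * 100 = 23.53%

23.53


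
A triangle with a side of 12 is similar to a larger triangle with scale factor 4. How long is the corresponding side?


Similar triangles have proportional sides
Scale factor = 4
Smaller side = 12
Corresponding larger side = 12 * 4
= 48

48


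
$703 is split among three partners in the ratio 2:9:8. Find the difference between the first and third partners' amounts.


Total parts = 2 + 9 + 8 = 19
Value per part = 703 / 19 = 37
Shares: 2*37=74, 9*37=333, 8*37=296
First share = 74, third share = 296
Difference = |74 - 296| = 222

222


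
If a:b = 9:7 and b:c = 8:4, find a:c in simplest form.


Given a:b = 9:7 and b:c = 8:4
Make b consistent. Multiply first ratio by 8: a:b = 72:56
Multiply second ratio by 7: b:c = 56:28
Now b = 56 in both, so a:b:c = 72:56:28
Therefore a:c = 72:28
Simplify by GCD: a:c = 18:7

18:7


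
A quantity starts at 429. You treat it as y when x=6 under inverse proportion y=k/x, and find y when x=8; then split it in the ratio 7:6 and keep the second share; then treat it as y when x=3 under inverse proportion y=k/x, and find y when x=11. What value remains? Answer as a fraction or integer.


Start with 429.
Step 1: Inverse prop: k = (429)*6; new y = k/8 = 429*6/8 = 1287/4
Step 2: Split 7:6, second share = 1287/4 * 6/13 = 297/2
Step 3: Inverse prop: k = (297/2)*3; new y = k/11 = 297/2*3/11 = 81/2
Final result = 81/2

81/2


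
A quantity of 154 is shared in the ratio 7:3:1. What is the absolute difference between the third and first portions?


Total parts = 7 + 3 + 1 = 11
Value per part = 154 / 11 = 14
Shares: 7*14=98, 3*14=42, 1*14=14
Third share = 14, first share = 98
Difference = |14 - 98| = 84

84


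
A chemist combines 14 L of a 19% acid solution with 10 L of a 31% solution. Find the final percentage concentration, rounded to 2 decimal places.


Solute in mixture 1 = 19% of 14 L = 14*19/100 = 133/50 L
Solute in mixture 2 = 31% of 10 L = 10*31/100 = 31/10 L
Total solute = 133/50 + 31/10 = 144/25 L
Total volume = 14 + 10 = 24 L
Final concentration = 144/25/24 * 100 = 24.00%

24.00


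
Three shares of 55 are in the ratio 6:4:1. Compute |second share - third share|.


Total parts = 6 + 4 + 1 = 11
Value per part = 55 / 11 = 5
Shares: 6*5=30, 4*5=20, 1*5=5
Second share = 20, third share = 5
Difference = |20 - 5| = 15

15


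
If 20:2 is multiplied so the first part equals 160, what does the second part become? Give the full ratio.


Original ratio: 20:2
First term target: 160
Scale factor = 160 / 20 = 8
Multiply second term: 2 * 8 = 16
Equivalent ratio = 160:16

160:16


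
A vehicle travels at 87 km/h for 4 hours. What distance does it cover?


Using distance = speed * time
Speed = 87 km/h
Time = 4 hours
Distance = 87 * 4
= 348 km

348


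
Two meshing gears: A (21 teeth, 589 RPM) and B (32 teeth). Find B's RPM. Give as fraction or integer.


Gear ratio: teeth_A * RPM_A = teeth_B * RPM_B
21 * 589 = 32 * RPM_B
12369 = 32 * RPM_B
RPM_B = 12369 / 32
RPM_B = 12369/32

12369/32


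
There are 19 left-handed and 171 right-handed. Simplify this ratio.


Find GCD(19, 171)
GCD = 19
Divide both by 19: 19/19 = 1, 171/19 = 9
Simplified ratio = 1:9

1:9


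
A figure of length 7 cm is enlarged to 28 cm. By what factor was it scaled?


Original length = 7 cm
Scaled length = 28 cm
Scale factor = 28 / 7
= 4

4


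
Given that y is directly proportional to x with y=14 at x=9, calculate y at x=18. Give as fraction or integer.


Direct proportion: y = kx
Find k: k = 14/9 = 14/9
Compute y at x=18: y = 14/9 * 18
y = 28

28


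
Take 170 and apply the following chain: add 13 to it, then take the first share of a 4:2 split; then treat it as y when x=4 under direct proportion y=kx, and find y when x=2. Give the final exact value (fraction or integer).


Start with 170.
Step 1: Add 13: 170+13=183; split 4:2 first = 183*4/6 = 122
Step 2: Direct prop: k = (122)/4; new y = k*2 = 122*2/4 = 61
Final result = 61

61


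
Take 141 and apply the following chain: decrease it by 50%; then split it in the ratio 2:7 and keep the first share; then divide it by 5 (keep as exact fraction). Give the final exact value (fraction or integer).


Start with 141.
Step 1: Decrease by 50%: 141 * 50/100 = 141/2
Step 2: Split 2:7, first share = 141/2 * 2/9 = 47/3
Step 3: Divide by 5: 47/3 / 5 = 47/15
Final result = 47/15

47/15


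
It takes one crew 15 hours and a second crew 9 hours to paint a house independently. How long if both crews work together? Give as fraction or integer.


Rate of A = 1/15 job per hour
Rate of B = 1/9 job per hour
Combined rate = 1/15 + 1/9
Find common denominator: (9 + 15)/(15*9) = 24/135
Combined rate = 8/45 job per hour
Time together = 1 / (8/45) = 45/8 hours

45/8


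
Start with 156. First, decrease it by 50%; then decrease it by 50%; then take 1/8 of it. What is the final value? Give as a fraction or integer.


Start with 156.
Step 1: Decrease by 50%: 156 * 50/100 = 78
Step 2: Decrease by 50%: 78 * 50/100 = 39
Step 3: Take 1/8: 39 * 1/8 = 39/8
Final result = 39/8

39/8


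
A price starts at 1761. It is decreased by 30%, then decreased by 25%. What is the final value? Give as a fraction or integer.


Start: 1761
Step 1: decrease by 30% => multiply by 70/100
  1761 * 70/100 = 12327/10
Step 2: decrease by 25% => multiply by 75/100
  12327/10 * 75/100 = 36981/40
Final value = 36981/40

36981/40


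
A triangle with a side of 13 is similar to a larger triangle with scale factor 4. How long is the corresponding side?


Similar triangles have proportional sides
Scale factor = 4
Smaller side = 13
Corresponding larger side = 13 * 4
= 52

52


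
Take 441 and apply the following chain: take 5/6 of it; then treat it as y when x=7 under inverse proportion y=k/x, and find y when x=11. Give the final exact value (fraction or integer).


Start with 441.
Step 1: Take 5/6: 441 * 5/6 = 735/2
Step 2: Inverse prop: k = (735/2)*7; new y = k/11 = 735/2*7/11 = 5145/22
Final result = 5145/22

5145/22


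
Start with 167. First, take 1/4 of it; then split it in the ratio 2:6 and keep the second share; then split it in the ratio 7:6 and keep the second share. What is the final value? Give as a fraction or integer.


Start with 167.
Step 1: Take 1/4: 167 * 1/4 = 167/4
Step 2: Split 2:6, second share = 167/4 * 6/8 = 501/16
Step 3: Split 7:6, second share = 501/16 * 6/13 = 1503/104
Final result = 1503/104

1503/104


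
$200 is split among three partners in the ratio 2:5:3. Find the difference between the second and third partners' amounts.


Total parts = 2 + 5 + 3 = 10
Value per part = 200 / 10 = 20
Shares: 2*20=40, 5*20=100, 3*20=60
Second share = 100, third share = 60
Difference = |100 - 60| = 40

40


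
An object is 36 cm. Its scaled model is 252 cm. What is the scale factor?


Original length = 36 cm
Scaled length = 252 cm
Scale factor = 252 / 36
= 7

7


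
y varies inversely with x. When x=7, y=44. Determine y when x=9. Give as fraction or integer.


Inverse proportion: y = k/x
Find k: k = 7 * 44 = 308
Compute y at x=9: y = 308/9
y = 308/9

308/9


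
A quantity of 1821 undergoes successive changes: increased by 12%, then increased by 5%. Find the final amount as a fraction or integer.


Start: 1821
Step 1: increase by 12% => multiply by 112/100
  1821 * 112/100 = 50988/25
Step 2: increase by 5% => multiply by 105/100
  50988/25 * 105/100 = 267687/125
Final value = 267687/125

267687/125


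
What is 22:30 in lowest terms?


Find GCD(22, 30)
GCD = 2
Divide both by 2: 22/2 = 11, 30/2 = 15
Simplified ratio = 11:15

11:15


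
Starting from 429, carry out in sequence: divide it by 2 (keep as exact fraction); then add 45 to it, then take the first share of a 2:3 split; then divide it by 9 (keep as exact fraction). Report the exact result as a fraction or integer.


Start with 429.
Step 1: Divide by 2: 429 / 2 = 429/2
Step 2: Add 45: 429/2+45=519/2; split 2:3 first = 519/2*2/5 = 519/5
Step 3: Divide by 9: 519/5 / 9 = 173/15
Final result = 173/15

173/15


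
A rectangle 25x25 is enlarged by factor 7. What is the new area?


Original dimensions: 25 x 25
Enlargement factor = 7
New width = 25 * 7 = 175
New height = 25 * 7 = 175
New area = 175 * 175 = 30625

30625


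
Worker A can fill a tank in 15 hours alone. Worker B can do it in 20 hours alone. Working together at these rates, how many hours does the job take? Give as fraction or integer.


Rate of A = 1/15 job per hour
Rate of B = 1/20 job per hour
Combined rate = 1/15 + 1/20
Find common denominator: (20 + 15)/(15*20) = 35/300
Combined rate = 7/60 job per hour
Time together = 1 / (7/60) = 60/7 hours

60/7


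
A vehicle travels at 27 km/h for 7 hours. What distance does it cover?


Using distance = speed * time
Speed = 27 km/h
Time = 7 hours
Distance = 27 * 7
= 189 km

189


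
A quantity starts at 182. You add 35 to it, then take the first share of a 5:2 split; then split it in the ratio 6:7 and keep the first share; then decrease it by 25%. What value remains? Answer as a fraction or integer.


Start with 182.
Step 1: Add 35: 182+35=217; split 5:2 first = 217*5/7 = 155
Step 2: Split 6:7, first share = 155 * 6/13 = 930/13
Step 3: Decrease by 25%: 930/13 * 75/100 = 1395/26
Final result = 1395/26

1395/26


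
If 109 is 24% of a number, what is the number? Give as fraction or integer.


Given: 109 is 24% of the whole
Set up: 109 = 24/100 * whole
whole = 109 * 100 / 24
whole = 10900 / 24
whole = 2725/6

2725/6


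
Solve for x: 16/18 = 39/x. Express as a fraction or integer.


Setting up: 16/18 = 39/x
Cross multiply: 16 * x = 18 * 39
16x = 702
x = 702/16
x = 351/8

351/8


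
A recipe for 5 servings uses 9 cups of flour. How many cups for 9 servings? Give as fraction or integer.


Original: 9 cups for 5 servings
Target servings = 9
Scaling factor = 9/5
New amount = 9 * 9/5
= 81/5
= 81/5 cups

81/5


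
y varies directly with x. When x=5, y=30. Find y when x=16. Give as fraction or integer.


Direct proportion: y = kx
Find k: k = 30/5 = 6
Compute y at x=16: y = 6 * 16
y = 96

96


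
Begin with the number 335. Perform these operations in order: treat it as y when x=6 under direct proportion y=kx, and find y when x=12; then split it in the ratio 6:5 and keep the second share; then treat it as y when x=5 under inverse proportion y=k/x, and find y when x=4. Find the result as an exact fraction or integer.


Start with 335.
Step 1: Direct prop: k = (335)/6; new y = k*12 = 335*12/6 = 670
Step 2: Split 6:5, second share = 670 * 5/11 = 3350/11
Step 3: Inverse prop: k = (3350/11)*5; new y = k/4 = 3350/11*5/4 = 8375/22
Final result = 8375/22

8375/22


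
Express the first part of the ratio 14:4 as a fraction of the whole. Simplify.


Total parts = 14 + 4 = 18
First part fraction = 14/18
Simplify: 14/18 = 7/9

7/9


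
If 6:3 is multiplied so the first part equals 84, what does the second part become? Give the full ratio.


Original ratio: 6:3
First term target: 84
Scale factor = 84 / 6 = 14
Multiply second term: 3 * 14 = 42
Equivalent ratio = 84:42

84:42


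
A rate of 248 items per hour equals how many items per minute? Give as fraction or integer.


Converting from per hour to per minute
Rate = 248 items per hour
Divide by 60: 248/60
= 62/15 items per minute

62/15


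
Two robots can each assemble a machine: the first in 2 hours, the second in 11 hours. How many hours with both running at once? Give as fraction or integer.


Rate of A = 1/2 job per hour
Rate of B = 1/11 job per hour
Combined rate = 1/2 + 1/11
Find common denominator: (11 + 2)/(2*11) = 13/22
Combined rate = 13/22 job per hour
Time together = 1 / (13/22) = 22/13 hours

22/13


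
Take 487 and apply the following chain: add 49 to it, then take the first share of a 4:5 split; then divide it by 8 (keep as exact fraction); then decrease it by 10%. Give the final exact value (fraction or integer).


Start with 487.
Step 1: Add 49: 487+49=536; split 4:5 first = 536*4/9 = 2144/9
Step 2: Divide by 8: 2144/9 / 8 = 268/9
Step 3: Decrease by 10%: 268/9 * 90/100 = 134/5
Final result = 134/5

134/5


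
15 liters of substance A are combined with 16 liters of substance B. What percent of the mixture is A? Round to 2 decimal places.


Volume of A = 15 L
Volume of B = 16 L
Total volume = 15 + 16 = 31 L
Percentage of A = (15/31) * 100
= 48.39%

48.39


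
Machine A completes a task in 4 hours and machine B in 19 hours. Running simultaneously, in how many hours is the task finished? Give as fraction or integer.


Rate of A = 1/4 job per hour
Rate of B = 1/19 job per hour
Combined rate = 1/4 + 1/19
Find common denominator: (19 + 4)/(4*19) = 23/76
Combined rate = 23/76 job per hour
Time together = 1 / (23/76) = 76/23 hours

76/23


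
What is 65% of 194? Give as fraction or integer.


Compute 65% of 194
Convert percentage: 65% = 65/100
Multiply: 194 * 65/100
= 12610/100
= 1261/10

1261/10


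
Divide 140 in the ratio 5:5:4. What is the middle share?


Ratio = 5:5:4
Total parts = 5 + 5 + 4 = 14
Value per part = 140 / 14 = 10
First share = 5 * 10 = 50
Middle share = 5 * 10 = 50
Third share = 4 * 10 = 40

50


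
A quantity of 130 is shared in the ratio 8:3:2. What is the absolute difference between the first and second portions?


Total parts = 8 + 3 + 2 = 13
Value per part = 130 / 13 = 10
Shares: 8*10=80, 3*10=30, 2*10=20
First share = 80, second share = 30
Difference = |80 - 30| = 50

50


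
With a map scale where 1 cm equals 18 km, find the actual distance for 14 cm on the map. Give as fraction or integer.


Map scale: 1 cm = 18 km
Measured distance on map = 14 cm
Set up proportion: 14 * 18 / 1
= 252 / 1
= 252 km

252


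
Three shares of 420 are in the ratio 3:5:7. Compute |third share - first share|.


Total parts = 3 + 5 + 7 = 15
Value per part = 420 / 15 = 28
Shares: 3*28=84, 5*28=140, 7*28=196
Third share = 196, first share = 84
Difference = |196 - 84| = 112

112


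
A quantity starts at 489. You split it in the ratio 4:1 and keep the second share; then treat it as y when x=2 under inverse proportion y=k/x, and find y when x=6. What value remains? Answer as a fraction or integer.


Start with 489.
Step 1: Split 4:1, second share = 489 * 1/5 = 489/5
Step 2: Inverse prop: k = (489/5)*2; new y = k/6 = 489/5*2/6 = 163/5
Final result = 163/5

163/5


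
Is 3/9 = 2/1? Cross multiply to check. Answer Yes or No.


Cross multiply to check 3/9 = 2/1
Left cross product: 3 * 1 = 3
Right cross product: 9 * 2 = 18
3 != 18
Not equal, so proportions differ => No

No


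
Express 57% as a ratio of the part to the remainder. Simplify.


Part = 57%, Remainder = 43%
Ratio = 57:43
GCD(57, 43) = 1
Simplify: 57:43 = 57:43

57:43


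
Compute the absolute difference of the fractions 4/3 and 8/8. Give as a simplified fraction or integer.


Simplify: 4/3 = 4/3 and 8/8 = 1
Find common denominator: LCD = 3
Convert: 4/3 and 3/3
Difference = |4 - 3|/3 = 1/3
Simplified = 1/3

1/3


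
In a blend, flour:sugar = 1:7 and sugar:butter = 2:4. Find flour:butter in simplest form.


Given a:b = 1:7 and b:c = 2:4
Make b consistent. Multiply first ratio by 2: a:b = 2:14
Multiply second ratio by 7: b:c = 14:28
Now b = 14 in both, so a:b:c = 2:14:28
Therefore a:c = 2:28
Simplify by GCD: a:c = 1:14

1:14


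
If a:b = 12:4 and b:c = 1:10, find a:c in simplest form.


Given a:b = 12:4 and b:c = 1:10
Make b consistent. Multiply first ratio by 1: a:b = 12:4
Multiply second ratio by 4: b:c = 4:40
Now b = 4 in both, so a:b:c = 12:4:40
Therefore a:c = 12:40
Simplify by GCD: a:c = 3:10

3:10


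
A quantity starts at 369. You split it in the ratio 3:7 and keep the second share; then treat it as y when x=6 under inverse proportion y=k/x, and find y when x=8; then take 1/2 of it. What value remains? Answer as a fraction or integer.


Start with 369.
Step 1: Split 3:7, second share = 369 * 7/10 = 2583/10
Step 2: Inverse prop: k = (2583/10)*6; new y = k/8 = 2583/10*6/8 = 7749/40
Step 3: Take 1/2: 7749/40 * 1/2 = 7749/80
Final result = 7749/80

7749/80


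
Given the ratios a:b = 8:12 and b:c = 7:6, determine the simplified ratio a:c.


Given a:b = 8:12 and b:c = 7:6
Make b consistent. Multiply first ratio by 7: a:b = 56:84
Multiply second ratio by 12: b:c = 84:72
Now b = 84 in both, so a:b:c = 56:84:72
Therefore a:c = 56:72
Simplify by GCD: a:c = 7:9

7:9


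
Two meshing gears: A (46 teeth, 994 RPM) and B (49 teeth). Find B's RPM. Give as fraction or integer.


Gear ratio: teeth_A * RPM_A = teeth_B * RPM_B
46 * 994 = 49 * RPM_B
45724 = 49 * RPM_B
RPM_B = 45724 / 49
RPM_B = 6532/7

6532/7


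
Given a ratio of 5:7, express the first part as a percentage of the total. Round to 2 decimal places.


Total parts = 5 + 7 = 12
First part fraction = 5/12
Percentage = (5/12) * 100
= 0.416667 * 100
= 41.67%

41.67


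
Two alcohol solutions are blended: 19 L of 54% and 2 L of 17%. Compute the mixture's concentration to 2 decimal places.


Solute in mixture 1 = 54% of 19 L = 19*54/100 = 513/50 L
Solute in mixture 2 = 17% of 2 L = 2*17/100 = 17/50 L
Total solute = 513/50 + 17/50 = 53/5 L
Total volume = 19 + 2 = 21 L
Final concentration = 53/5/21 * 100 = 50.48%

50.48


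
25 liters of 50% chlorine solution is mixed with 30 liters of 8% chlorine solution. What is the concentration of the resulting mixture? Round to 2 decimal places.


Solute in mixture 1 = 50% of 25 L = 25*50/100 = 25/2 L
Solute in mixture 2 = 8% of 30 L = 30*8/100 = 12/5 L
Total solute = 25/2 + 12/5 = 149/10 L
Total volume = 25 + 30 = 55 L
Final concentration = 149/10/55 * 100 = 27.09%

27.09


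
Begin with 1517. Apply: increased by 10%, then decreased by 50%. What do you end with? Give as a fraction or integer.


Start: 1517
Step 1: increase by 10% => multiply by 110/100
  1517 * 110/100 = 16687/10
Step 2: decrease by 50% => multiply by 50/100
  16687/10 * 50/100 = 16687/20
Final value = 16687/20

16687/20


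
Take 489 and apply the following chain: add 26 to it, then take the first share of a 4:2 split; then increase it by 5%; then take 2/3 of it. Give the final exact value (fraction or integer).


Start with 489.
Step 1: Add 26: 489+26=515; split 4:2 first = 515*4/6 = 1030/3
Step 2: Increase by 5%: 1030/3 * 105/100 = 721/2
Step 3: Take 2/3: 721/2 * 2/3 = 721/3
Final result = 721/3

721/3


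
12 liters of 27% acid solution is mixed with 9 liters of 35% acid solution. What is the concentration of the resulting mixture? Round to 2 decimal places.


Solute in mixture 1 = 27% of 12 L = 12*27/100 = 81/25 L
Solute in mixture 2 = 35% of 9 L = 9*35/100 = 63/20 L
Total solute = 81/25 + 63/20 = 639/100 L
Total volume = 12 + 9 = 21 L
Final concentration = 639/100/21 * 100 = 30.43%

30.43


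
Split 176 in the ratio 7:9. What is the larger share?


Total parts = 7 + 9 = 16
Value per part = 176 / 16 = 11
First share = 7 * 11 = 77
Second share = 9 * 11 = 99
Larger share = 99

99


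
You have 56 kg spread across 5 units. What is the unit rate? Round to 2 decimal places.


Total kg = 56
Number of units = 5
Unit rate = 56 / 5
= 11.20 kg per unit

11.20


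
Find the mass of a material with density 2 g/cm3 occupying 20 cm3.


Using mass = density * volume
Density = 2 g/cm3
Volume = 20 cm3
Mass = 2 * 20
= 40 g

40


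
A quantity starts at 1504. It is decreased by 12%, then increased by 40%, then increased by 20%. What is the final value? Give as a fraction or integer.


Start: 1504
Step 1: decrease by 12% => multiply by 88/100
  1504 * 88/100 = 33088/25
Step 2: increase by 40% => multiply by 140/100
  33088/25 * 140/100 = 231616/125
Step 3: increase by 20% => multiply by 120/100
  231616/125 * 120/100 = 1389696/625
Final value = 1389696/625

1389696/625


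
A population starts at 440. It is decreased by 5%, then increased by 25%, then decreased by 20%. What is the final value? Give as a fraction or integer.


Start: 440
Step 1: decrease by 5% => multiply by 95/100
  440 * 95/100 = 418
Step 2: increase by 25% => multiply by 125/100
  418 * 125/100 = 1045/2
Step 3: decrease by 20% => multiply by 80/100
  1045/2 * 80/100 = 418
Final value = 418

418


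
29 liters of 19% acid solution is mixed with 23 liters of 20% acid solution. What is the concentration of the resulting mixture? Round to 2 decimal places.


Solute in mixture 1 = 19% of 29 L = 29*19/100 = 551/100 L
Solute in mixture 2 = 20% of 23 L = 23*20/100 = 23/5 L
Total solute = 551/100 + 23/5 = 1011/100 L
Total volume = 29 + 23 = 52 L
Final concentration = 1011/100/52 * 100 = 19.44%

19.44


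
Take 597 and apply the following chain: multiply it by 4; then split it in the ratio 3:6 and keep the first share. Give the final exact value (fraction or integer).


Start with 597.
Step 1: Multiply by 4: 597 * 4 = 2388
Step 2: Split 3:6, first share = 2388 * 3/9 = 796
Final result = 796

796


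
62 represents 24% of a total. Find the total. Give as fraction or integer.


Given: 62 is 24% of the whole
Set up: 62 = 24/100 * whole
whole = 62 * 100 / 24
whole = 6200 / 24
whole = 775/3

775/3


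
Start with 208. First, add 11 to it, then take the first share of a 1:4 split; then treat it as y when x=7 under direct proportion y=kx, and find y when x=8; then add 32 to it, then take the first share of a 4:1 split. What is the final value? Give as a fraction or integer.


Start with 208.
Step 1: Add 11: 208+11=219; split 1:4 first = 219*1/5 = 219/5
Step 2: Direct prop: k = (219/5)/7; new y = k*8 = 219/5*8/7 = 1752/35
Step 3: Add 32: 1752/35+32=2872/35; split 4:1 first = 2872/35*4/5 = 11488/175
Final result = 11488/175

11488/175


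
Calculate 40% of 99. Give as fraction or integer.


Compute 40% of 99
Convert percentage: 40% = 40/100
Multiply: 99 * 40/100
= 3960/100
= 198/5

198/5


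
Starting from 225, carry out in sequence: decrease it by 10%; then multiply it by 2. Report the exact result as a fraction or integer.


Start with 225.
Step 1: Decrease by 10%: 225 * 90/100 = 405/2
Step 2: Multiply by 2: 405/2 * 2 = 405
Final result = 405

405


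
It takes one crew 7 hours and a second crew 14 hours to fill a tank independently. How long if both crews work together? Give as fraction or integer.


Rate of A = 1/7 job per hour
Rate of B = 1/14 job per hour
Combined rate = 1/7 + 1/14
Find common denominator: (14 + 7)/(7*14) = 21/98
Combined rate = 3/14 job per hour
Time together = 1 / (3/14) = 14/3 hours

14/3


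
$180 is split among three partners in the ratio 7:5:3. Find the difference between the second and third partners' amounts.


Total parts = 7 + 5 + 3 = 15
Value per part = 180 / 15 = 12
Shares: 7*12=84, 5*12=60, 3*12=36
Second share = 60, third share = 36
Difference = |60 - 36| = 24

24


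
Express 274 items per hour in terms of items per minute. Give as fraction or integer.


Converting from per hour to per minute
Rate = 274 items per hour
Divide by 60: 274/60
= 137/30 items per minute

137/30


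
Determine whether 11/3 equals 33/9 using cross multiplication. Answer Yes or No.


Cross multiply to check 11/3 = 33/9
Left cross product: 11 * 9 = 99
Right cross product: 3 * 33 = 99
99 = 99
Equal, so proportions match => Yes

Yes


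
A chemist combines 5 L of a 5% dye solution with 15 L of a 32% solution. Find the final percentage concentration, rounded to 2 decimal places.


Solute in mixture 1 = 5% of 5 L = 5*5/100 = 1/4 L
Solute in mixture 2 = 32% of 15 L = 15*32/100 = 24/5 L
Total solute = 1/4 + 24/5 = 101/20 L
Total volume = 5 + 15 = 20 L
Final concentration = 101/20/20 * 100 = 25.25%

25.25


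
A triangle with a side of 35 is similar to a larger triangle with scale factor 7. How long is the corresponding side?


Similar triangles have proportional sides
Scale factor = 7
Smaller side = 35
Corresponding larger side = 35 * 7
= 245

245


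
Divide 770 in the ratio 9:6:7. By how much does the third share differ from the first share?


Total parts = 9 + 6 + 7 = 22
Value per part = 770 / 22 = 35
Shares: 9*35=315, 6*35=210, 7*35=245
Third share = 245, first share = 315
Difference = |245 - 315| = 70

70


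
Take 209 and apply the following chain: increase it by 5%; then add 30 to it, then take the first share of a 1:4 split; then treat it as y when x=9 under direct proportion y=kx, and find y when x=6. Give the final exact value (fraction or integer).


Start with 209.
Step 1: Increase by 5%: 209 * 105/100 = 4389/20
Step 2: Add 30: 4389/20+30=4989/20; split 1:4 first = 4989/20*1/5 = 4989/100
Step 3: Direct prop: k = (4989/100)/9; new y = k*6 = 4989/100*6/9 = 1663/50
Final result = 1663/50

1663/50


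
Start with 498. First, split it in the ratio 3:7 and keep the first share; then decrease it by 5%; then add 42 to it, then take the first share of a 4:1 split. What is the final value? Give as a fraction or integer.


Start with 498.
Step 1: Split 3:7, first share = 498 * 3/10 = 747/5
Step 2: Decrease by 5%: 747/5 * 95/100 = 14193/100
Step 3: Add 42: 14193/100+42=18393/100; split 4:1 first = 18393/100*4/5 = 18393/125
Final result = 18393/125

18393/125


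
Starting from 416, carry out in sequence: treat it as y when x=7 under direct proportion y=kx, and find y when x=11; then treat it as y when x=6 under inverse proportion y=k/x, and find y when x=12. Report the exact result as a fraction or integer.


Start with 416.
Step 1: Direct prop: k = (416)/7; new y = k*11 = 416*11/7 = 4576/7
Step 2: Inverse prop: k = (4576/7)*6; new y = k/12 = 4576/7*6/12 = 2288/7
Final result = 2288/7

2288/7


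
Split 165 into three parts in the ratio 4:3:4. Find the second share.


Ratio = 4:3:4
Total parts = 4 + 3 + 4 = 11
Value per part = 165 / 11 = 15
First share = 4 * 15 = 60
Middle share = 3 * 15 = 45
Third share = 4 * 15 = 60

45


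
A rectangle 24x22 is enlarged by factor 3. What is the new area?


Original dimensions: 24 x 22
Enlargement factor = 3
New width = 24 * 3 = 72
New height = 22 * 3 = 66
New area = 72 * 66 = 4752

4752


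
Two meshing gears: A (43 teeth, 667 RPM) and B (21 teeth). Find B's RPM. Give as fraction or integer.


Gear ratio: teeth_A * RPM_A = teeth_B * RPM_B
43 * 667 = 21 * RPM_B
28681 = 21 * RPM_B
RPM_B = 28681 / 21
RPM_B = 28681/21

28681/21


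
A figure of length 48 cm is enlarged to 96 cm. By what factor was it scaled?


Original length = 48 cm
Scaled length = 96 cm
Scale factor = 96 / 48
= 2

2


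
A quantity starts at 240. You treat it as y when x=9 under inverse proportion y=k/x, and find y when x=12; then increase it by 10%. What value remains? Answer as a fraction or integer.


Start with 240.
Step 1: Inverse prop: k = (240)*9; new y = k/12 = 240*9/12 = 180
Step 2: Increase by 10%: 180 * 110/100 = 198
Final result = 198

198


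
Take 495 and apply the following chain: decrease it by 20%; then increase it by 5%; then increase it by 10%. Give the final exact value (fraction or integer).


Start with 495.
Step 1: Decrease by 20%: 495 * 80/100 = 396
Step 2: Increase by 5%: 396 * 105/100 = 2079/5
Step 3: Increase by 10%: 2079/5 * 110/100 = 22869/50
Final result = 22869/50

22869/50


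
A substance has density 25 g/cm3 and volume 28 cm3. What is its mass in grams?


Using mass = density * volume
Density = 25 g/cm3
Volume = 28 cm3
Mass = 25 * 28
= 700 g

700


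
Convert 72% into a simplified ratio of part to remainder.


Part = 72%, Remainder = 28%
Ratio = 72:28
GCD(72, 28) = 4
Simplify: 18:7 = 18:7

18:7


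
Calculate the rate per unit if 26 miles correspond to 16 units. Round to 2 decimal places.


Total miles = 26
Number of units = 16
Unit rate = 26 / 16
= 1.63 miles per unit

1.63


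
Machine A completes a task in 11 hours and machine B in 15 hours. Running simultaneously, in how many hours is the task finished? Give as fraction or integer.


Rate of A = 1/11 job per hour
Rate of B = 1/15 job per hour
Combined rate = 1/11 + 1/15
Find common denominator: (15 + 11)/(11*15) = 26/165
Combined rate = 26/165 job per hour
Time together = 1 / (26/165) = 165/26 hours

165/26


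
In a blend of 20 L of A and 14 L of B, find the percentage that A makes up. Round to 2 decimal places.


Volume of A = 20 L
Volume of B = 14 L
Total volume = 20 + 14 = 34 L
Percentage of A = (20/34) * 100
= 58.82%

58.82


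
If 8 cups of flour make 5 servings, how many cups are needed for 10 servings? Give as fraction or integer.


Original: 8 cups for 5 servings
Target servings = 10
Scaling factor = 10/5
New amount = 8 * 10/5
= 80/5
= 16 cups

16


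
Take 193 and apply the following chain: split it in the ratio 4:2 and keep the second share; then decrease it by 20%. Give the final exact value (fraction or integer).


Start with 193.
Step 1: Split 4:2, second share = 193 * 2/6 = 193/3
Step 2: Decrease by 20%: 193/3 * 80/100 = 772/15
Final result = 772/15

772/15


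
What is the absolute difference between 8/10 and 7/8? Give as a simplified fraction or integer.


Simplify: 8/10 = 4/5 and 7/8 = 7/8
Find common denominator: LCD = 40
Convert: 32/40 and 35/40
Difference = |32 - 35|/40 = 3/40
Simplified = 3/40

3/40


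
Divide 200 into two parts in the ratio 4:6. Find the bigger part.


Total parts = 4 + 6 = 10
Value per part = 200 / 10 = 20
First share = 4 * 20 = 80
Second share = 6 * 20 = 120
Larger share = 120

120


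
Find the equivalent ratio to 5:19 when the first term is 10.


Original ratio: 5:19
First term target: 10
Scale factor = 10 / 5 = 2
Multiply second term: 19 * 2 = 38
Equivalent ratio = 10:38

10:38


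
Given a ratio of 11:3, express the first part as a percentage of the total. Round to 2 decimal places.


Total parts = 11 + 3 = 14
First part fraction = 11/14
Percentage = (11/14) * 100
= 0.785714 * 100
= 78.57%

78.57


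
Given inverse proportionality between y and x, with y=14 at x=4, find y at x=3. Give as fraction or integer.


Inverse proportion: y = k/x
Find k: k = 4 * 14 = 56
Compute y at x=3: y = 56/3
y = 56/3

56/3


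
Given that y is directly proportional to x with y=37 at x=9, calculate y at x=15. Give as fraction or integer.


Direct proportion: y = kx
Find k: k = 37/9 = 37/9
Compute y at x=15: y = 37/9 * 15
y = 185/3

185/3
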